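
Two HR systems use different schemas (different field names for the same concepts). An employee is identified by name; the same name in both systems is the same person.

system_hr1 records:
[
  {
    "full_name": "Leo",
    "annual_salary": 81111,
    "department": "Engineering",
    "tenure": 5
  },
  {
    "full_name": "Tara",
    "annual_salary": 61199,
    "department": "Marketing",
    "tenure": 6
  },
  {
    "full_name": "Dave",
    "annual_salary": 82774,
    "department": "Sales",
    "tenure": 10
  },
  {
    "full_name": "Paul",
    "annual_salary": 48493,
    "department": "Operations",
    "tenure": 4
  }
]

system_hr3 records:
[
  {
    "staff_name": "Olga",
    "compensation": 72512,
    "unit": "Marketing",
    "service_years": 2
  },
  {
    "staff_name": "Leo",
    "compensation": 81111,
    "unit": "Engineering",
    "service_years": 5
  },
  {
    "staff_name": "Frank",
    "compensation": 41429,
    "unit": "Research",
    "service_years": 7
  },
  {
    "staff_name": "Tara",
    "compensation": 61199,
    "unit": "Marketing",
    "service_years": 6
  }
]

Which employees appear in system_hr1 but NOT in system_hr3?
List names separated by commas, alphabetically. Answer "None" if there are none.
Dave, Paul

Schema mapping: "full_name" (system_hr1) = "staff_name" (system_hr3) = employee name

Names in system_hr1: ['Dave', 'Leo', 'Paul', 'Tara']
Names in system_hr3: ['Frank', 'Leo', 'Olga', 'Tara']

In system_hr1 but not system_hr3: ['Dave', 'Paul']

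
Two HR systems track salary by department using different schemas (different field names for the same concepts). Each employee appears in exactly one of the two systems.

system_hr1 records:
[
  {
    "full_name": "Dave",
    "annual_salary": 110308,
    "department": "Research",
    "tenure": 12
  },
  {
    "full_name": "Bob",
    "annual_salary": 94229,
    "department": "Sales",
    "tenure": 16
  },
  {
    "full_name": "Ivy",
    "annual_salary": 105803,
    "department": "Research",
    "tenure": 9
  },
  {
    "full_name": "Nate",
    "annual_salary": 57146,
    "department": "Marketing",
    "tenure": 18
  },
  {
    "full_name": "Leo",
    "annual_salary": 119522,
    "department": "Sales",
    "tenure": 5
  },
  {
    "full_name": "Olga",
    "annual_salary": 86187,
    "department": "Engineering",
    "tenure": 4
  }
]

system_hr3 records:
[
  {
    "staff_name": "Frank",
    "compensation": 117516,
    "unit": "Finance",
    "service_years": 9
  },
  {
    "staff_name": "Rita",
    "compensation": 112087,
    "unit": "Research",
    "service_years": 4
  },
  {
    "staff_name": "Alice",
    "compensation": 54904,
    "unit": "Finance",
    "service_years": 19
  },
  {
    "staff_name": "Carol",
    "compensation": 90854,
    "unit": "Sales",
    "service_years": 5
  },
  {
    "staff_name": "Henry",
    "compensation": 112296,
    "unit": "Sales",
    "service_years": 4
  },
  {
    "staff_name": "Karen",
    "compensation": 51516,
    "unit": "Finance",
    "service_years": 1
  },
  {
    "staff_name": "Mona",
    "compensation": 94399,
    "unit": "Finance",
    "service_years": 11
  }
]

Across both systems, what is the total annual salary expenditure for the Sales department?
416901

Schema mappings:
- "department" (system_hr1) = "unit" (system_hr3) = department
- "annual_salary" (system_hr1) = "compensation" (system_hr3) = salary

Sales salaries from system_hr1: 213751
Sales salaries from system_hr3: 203150

Total: 213751 + 203150 = 416901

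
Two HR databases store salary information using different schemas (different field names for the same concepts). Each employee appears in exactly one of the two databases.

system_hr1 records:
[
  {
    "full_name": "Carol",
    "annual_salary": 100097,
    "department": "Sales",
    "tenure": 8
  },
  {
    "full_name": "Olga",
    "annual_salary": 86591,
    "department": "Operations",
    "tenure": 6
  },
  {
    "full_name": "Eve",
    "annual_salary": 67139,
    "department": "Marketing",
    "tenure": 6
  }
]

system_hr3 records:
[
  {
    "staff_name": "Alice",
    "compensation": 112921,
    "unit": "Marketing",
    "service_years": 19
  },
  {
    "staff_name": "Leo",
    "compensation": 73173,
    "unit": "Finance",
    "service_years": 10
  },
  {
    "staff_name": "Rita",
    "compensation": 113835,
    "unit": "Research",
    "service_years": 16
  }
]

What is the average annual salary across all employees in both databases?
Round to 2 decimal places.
92292.67

Schema mapping: "annual_salary" (system_hr1) = "compensation" (system_hr3) = annual salary

All salaries: [100097, 86591, 67139, 112921, 73173, 113835]
Sum: 553756
Count: 6
Average: 553756 / 6 = 92292.67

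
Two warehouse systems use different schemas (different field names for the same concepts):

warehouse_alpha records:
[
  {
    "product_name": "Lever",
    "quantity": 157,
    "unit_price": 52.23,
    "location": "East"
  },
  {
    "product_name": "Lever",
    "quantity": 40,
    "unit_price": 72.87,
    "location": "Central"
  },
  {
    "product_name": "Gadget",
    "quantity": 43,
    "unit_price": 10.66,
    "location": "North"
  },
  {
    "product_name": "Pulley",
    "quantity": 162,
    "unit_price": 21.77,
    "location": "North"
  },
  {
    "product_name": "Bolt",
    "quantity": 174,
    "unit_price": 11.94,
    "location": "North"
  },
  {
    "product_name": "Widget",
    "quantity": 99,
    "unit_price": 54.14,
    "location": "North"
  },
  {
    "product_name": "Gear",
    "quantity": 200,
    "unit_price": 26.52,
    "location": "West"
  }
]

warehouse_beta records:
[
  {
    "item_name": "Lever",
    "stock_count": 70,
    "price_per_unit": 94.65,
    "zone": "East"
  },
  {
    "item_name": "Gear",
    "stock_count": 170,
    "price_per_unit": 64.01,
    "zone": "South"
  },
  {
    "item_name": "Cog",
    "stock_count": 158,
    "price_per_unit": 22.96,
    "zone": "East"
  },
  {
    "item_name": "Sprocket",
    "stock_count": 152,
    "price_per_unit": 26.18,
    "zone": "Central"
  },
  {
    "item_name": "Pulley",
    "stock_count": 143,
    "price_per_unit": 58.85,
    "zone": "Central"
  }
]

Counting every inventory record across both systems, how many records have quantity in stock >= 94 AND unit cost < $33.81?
5

Schema mappings:
- "quantity" (warehouse_alpha) = "stock_count" (warehouse_beta) = quantity
- "unit_price" (warehouse_alpha) = "price_per_unit" (warehouse_beta) = unit cost

Records meeting both conditions in warehouse_alpha: 3
Records meeting both conditions in warehouse_beta: 2

Total: 3 + 2 = 5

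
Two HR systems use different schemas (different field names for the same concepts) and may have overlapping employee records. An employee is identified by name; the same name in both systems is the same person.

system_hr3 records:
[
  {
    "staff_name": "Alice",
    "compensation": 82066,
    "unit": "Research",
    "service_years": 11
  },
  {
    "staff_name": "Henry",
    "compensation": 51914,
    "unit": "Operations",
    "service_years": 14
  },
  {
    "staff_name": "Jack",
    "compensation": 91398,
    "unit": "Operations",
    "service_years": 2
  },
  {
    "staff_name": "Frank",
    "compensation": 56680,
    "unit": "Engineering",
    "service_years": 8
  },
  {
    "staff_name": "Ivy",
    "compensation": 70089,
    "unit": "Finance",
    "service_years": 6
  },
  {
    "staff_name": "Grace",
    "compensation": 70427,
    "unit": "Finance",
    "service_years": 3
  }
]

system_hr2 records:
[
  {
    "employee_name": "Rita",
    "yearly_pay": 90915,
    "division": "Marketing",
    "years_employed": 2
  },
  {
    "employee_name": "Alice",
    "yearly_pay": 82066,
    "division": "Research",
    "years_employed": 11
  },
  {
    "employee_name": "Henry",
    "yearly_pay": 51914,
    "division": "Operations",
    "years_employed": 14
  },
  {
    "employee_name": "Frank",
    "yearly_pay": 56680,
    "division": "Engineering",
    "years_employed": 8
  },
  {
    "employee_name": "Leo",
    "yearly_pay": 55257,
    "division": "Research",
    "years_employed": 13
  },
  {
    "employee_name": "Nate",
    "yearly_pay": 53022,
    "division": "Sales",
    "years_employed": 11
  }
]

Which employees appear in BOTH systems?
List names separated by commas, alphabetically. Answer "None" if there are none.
Alice, Frank, Henry

Schema mapping: "staff_name" (system_hr3) = "employee_name" (system_hr2) = employee name

Names in system_hr3: ['Alice', 'Frank', 'Grace', 'Henry', 'Ivy', 'Jack']
Names in system_hr2: ['Alice', 'Frank', 'Henry', 'Leo', 'Nate', 'Rita']

Intersection: ['Alice', 'Frank', 'Henry']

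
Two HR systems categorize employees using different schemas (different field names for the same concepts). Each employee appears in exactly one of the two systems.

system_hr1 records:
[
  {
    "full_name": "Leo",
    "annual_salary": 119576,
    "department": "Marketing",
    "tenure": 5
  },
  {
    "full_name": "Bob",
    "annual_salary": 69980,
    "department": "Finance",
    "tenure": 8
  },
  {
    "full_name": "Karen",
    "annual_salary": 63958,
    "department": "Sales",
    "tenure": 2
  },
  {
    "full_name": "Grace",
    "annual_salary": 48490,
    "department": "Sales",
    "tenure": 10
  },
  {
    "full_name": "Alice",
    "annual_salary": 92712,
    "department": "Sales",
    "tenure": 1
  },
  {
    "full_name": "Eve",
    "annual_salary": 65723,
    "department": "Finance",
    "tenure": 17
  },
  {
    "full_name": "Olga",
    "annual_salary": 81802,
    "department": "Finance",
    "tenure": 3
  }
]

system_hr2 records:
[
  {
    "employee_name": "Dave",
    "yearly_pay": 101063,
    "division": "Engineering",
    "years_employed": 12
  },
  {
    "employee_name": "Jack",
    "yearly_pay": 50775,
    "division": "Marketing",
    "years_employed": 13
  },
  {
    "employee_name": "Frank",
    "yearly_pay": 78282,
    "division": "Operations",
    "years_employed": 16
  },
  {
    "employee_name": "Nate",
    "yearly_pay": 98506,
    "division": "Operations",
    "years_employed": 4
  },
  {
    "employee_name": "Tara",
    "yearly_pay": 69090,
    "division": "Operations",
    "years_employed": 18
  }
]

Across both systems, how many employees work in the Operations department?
3

Schema mapping: "department" (system_hr1) = "division" (system_hr2) = department

Operations employees in system_hr1: 0
Operations employees in system_hr2: 3

Total in Operations: 0 + 3 = 3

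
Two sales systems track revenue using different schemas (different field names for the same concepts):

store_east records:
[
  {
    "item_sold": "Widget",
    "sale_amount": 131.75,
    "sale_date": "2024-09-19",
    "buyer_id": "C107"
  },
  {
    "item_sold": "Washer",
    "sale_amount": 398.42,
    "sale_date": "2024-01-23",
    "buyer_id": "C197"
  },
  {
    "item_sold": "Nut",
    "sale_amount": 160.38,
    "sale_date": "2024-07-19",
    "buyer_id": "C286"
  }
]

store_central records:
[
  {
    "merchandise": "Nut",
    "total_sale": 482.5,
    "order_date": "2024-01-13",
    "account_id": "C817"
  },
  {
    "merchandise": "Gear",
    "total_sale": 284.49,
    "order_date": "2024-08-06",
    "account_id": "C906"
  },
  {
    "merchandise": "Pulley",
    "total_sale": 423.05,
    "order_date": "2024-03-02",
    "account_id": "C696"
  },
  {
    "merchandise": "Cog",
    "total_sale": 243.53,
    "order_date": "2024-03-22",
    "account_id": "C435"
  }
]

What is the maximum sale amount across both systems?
482.5

Reconcile: "sale_amount" (store_east) = "total_sale" (store_central) = sale amount

Maximum in store_east: 398.42
Maximum in store_central: 482.5

Overall maximum: max(398.42, 482.5) = 482.5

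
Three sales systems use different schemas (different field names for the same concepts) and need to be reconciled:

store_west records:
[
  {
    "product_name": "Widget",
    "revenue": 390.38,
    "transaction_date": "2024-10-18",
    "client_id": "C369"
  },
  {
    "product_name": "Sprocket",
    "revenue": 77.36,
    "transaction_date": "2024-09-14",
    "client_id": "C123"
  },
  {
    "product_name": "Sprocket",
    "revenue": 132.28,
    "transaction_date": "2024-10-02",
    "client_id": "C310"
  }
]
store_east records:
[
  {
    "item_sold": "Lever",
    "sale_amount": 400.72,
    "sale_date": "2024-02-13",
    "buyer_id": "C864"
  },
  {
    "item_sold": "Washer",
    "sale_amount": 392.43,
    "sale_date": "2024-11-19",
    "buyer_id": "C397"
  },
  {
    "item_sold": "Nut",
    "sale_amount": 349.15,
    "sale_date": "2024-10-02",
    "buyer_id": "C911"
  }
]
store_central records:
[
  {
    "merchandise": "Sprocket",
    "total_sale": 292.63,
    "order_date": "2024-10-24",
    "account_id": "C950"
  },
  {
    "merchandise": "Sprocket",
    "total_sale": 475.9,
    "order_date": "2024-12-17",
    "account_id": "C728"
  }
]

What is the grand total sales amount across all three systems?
2510.85

Schema reconciliation - all amount fields map to sale amount:

store_west (revenue): 600.02
store_east (sale_amount): 1142.3
store_central (total_sale): 768.53

Grand total: 2510.85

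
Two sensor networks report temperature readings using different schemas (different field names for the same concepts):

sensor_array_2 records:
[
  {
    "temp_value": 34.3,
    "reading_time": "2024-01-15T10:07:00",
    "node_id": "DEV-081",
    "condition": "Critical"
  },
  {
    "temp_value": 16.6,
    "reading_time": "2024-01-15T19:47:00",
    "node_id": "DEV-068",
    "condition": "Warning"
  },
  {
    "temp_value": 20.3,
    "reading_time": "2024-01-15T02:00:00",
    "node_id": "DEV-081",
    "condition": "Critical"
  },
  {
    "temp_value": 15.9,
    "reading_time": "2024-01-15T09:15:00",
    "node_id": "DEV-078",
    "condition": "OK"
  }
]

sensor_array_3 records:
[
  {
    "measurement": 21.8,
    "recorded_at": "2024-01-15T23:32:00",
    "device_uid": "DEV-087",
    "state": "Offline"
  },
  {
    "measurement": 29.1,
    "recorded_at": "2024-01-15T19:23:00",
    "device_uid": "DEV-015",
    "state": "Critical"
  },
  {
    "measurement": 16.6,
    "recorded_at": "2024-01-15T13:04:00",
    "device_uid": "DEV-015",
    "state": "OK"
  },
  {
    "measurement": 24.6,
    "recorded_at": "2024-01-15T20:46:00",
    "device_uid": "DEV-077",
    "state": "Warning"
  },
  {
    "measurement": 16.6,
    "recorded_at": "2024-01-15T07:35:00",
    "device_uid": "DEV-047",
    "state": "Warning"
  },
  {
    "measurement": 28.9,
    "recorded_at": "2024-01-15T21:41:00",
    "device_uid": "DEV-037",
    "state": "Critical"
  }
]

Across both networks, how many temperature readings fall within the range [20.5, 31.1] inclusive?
4

Schema mapping: "temp_value" (sensor_array_2) = "measurement" (sensor_array_3) = temperature

Readings in [20.5, 31.1] from sensor_array_2: 0
Readings in [20.5, 31.1] from sensor_array_3: 4

Total count: 0 + 4 = 4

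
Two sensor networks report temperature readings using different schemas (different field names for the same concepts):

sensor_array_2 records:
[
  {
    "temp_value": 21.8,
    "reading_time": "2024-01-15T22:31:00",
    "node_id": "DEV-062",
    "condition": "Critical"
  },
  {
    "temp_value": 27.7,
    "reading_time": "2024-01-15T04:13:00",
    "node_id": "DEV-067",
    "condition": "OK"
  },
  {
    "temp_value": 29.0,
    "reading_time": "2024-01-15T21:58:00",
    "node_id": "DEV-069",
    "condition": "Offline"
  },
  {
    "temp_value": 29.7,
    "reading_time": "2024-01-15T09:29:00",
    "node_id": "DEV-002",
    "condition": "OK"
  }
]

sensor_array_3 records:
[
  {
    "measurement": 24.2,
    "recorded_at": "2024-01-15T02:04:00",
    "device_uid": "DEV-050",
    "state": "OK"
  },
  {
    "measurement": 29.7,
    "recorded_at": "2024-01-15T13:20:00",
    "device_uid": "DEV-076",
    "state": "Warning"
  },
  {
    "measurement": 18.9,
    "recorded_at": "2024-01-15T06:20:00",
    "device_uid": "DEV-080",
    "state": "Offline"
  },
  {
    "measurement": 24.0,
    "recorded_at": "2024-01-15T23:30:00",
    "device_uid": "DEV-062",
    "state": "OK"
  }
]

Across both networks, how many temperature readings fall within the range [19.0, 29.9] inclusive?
7

Schema mapping: "temp_value" (sensor_array_2) = "measurement" (sensor_array_3) = temperature

Readings in [19.0, 29.9] from sensor_array_2: 4
Readings in [19.0, 29.9] from sensor_array_3: 3

Total count: 4 + 3 = 7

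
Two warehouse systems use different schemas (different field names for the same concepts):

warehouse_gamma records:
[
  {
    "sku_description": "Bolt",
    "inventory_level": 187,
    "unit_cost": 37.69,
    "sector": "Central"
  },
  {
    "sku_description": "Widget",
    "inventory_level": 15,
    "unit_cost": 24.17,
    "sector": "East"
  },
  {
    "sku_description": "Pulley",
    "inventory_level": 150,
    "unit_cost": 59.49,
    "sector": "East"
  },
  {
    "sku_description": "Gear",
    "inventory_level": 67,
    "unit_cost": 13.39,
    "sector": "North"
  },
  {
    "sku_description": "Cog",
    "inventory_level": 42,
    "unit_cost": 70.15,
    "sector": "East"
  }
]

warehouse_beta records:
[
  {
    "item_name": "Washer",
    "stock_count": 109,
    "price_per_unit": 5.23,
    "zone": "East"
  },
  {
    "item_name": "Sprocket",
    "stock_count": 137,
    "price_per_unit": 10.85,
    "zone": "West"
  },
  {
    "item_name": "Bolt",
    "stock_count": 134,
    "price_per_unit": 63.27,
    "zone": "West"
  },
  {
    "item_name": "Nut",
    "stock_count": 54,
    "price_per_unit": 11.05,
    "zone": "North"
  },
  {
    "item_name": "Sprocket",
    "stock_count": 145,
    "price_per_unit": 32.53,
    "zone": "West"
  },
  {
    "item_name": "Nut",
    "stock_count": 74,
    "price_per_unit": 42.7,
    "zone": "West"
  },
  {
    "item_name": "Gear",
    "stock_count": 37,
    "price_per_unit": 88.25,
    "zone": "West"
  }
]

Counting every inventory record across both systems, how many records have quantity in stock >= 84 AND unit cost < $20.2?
2

Schema mappings:
- "inventory_level" (warehouse_gamma) = "stock_count" (warehouse_beta) = quantity
- "unit_cost" (warehouse_gamma) = "price_per_unit" (warehouse_beta) = unit cost

Records meeting both conditions in warehouse_gamma: 0
Records meeting both conditions in warehouse_beta: 2

Total: 0 + 2 = 2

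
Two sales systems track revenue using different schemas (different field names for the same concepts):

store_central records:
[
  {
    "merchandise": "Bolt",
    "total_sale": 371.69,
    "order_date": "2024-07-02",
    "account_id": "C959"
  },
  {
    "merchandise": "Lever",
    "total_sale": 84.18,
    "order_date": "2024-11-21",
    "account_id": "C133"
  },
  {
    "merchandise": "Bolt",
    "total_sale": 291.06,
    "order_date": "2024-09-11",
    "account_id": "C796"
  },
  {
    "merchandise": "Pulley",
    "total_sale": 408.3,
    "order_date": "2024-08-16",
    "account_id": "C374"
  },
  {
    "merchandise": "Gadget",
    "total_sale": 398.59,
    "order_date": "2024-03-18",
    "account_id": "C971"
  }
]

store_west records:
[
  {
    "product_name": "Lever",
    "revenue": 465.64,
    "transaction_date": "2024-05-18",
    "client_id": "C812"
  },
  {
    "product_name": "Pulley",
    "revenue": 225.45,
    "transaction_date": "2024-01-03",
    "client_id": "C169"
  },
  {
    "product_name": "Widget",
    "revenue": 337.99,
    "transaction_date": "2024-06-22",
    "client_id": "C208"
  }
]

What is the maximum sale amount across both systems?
465.64

Reconcile: "total_sale" (store_central) = "revenue" (store_west) = sale amount

Maximum in store_central: 408.3
Maximum in store_west: 465.64

Overall maximum: max(408.3, 465.64) = 465.64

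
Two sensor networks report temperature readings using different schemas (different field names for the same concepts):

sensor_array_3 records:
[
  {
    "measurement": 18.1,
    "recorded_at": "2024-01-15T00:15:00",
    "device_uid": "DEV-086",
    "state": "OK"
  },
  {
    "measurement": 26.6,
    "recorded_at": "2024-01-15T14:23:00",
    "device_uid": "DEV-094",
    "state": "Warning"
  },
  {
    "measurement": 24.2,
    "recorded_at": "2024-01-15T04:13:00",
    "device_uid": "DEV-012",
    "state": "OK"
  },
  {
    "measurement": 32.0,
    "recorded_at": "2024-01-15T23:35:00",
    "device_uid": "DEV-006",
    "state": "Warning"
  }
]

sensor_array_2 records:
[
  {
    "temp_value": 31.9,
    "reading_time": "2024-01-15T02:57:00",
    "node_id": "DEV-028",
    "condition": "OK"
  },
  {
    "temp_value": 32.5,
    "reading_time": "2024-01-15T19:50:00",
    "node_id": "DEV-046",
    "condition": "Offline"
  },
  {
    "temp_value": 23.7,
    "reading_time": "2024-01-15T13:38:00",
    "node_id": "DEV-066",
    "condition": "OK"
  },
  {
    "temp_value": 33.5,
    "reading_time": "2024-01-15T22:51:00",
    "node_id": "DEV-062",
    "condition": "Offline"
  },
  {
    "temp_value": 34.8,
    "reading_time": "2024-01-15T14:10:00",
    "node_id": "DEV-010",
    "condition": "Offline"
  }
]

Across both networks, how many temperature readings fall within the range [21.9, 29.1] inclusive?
3

Schema mapping: "measurement" (sensor_array_3) = "temp_value" (sensor_array_2) = temperature

Readings in [21.9, 29.1] from sensor_array_3: 2
Readings in [21.9, 29.1] from sensor_array_2: 1

Total count: 2 + 1 = 3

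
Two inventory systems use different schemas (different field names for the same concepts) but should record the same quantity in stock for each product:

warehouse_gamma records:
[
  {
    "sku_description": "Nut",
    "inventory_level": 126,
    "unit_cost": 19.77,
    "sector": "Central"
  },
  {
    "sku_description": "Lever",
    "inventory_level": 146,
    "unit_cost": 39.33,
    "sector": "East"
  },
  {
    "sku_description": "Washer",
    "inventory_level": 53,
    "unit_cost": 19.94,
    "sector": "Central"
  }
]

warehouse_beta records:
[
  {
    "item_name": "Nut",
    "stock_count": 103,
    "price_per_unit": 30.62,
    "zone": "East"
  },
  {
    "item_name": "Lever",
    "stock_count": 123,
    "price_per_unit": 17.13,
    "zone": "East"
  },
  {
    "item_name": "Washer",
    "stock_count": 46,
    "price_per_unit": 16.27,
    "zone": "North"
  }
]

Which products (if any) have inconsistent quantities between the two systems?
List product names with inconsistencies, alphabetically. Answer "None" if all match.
Lever, Nut, Washer

Schema mappings:
- "sku_description" (warehouse_gamma) = "item_name" (warehouse_beta) = product name
- "inventory_level" (warehouse_gamma) = "stock_count" (warehouse_beta) = quantity

Comparison:
  Nut: 126 vs 103 - MISMATCH
  Lever: 146 vs 123 - MISMATCH
  Washer: 53 vs 46 - MISMATCH

Products with inconsistencies: Lever, Nut, Washer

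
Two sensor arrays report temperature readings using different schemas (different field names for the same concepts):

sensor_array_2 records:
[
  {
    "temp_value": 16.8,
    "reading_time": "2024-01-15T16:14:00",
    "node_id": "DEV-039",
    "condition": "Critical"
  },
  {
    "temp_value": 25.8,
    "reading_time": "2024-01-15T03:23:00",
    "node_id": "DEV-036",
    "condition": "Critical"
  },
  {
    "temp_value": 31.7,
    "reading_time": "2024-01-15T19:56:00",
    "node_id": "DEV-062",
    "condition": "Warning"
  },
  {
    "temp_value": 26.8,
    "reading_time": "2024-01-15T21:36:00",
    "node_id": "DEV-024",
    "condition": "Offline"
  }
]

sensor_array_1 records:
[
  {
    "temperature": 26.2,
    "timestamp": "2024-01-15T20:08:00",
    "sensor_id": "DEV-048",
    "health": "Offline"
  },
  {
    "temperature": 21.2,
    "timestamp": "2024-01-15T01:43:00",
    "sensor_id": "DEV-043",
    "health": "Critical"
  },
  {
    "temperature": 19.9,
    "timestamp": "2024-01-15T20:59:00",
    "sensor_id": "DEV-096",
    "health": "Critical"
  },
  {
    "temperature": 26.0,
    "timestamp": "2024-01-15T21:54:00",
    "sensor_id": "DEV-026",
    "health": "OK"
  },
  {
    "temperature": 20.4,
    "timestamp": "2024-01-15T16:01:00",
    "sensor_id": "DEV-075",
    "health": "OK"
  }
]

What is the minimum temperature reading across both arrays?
16.8

Schema mapping: "temp_value" (sensor_array_2) = "temperature" (sensor_array_1) = temperature reading

Minimum in sensor_array_2: 16.8
Minimum in sensor_array_1: 19.9

Overall minimum: min(16.8, 19.9) = 16.8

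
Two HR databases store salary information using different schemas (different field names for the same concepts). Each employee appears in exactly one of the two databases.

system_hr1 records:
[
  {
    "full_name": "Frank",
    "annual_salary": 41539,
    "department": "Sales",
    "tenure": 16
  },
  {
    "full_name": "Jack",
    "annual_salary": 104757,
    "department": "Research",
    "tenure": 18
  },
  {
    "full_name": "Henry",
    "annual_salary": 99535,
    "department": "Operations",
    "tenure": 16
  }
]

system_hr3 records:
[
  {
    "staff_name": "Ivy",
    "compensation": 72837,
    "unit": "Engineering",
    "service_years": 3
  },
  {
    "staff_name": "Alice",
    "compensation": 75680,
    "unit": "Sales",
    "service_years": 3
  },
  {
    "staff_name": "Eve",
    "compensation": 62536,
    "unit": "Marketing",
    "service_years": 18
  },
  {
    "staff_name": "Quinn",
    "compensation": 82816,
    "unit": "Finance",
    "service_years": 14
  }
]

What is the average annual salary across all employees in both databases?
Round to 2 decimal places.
77100.00

Schema mapping: "annual_salary" (system_hr1) = "compensation" (system_hr3) = annual salary

All salaries: [41539, 104757, 99535, 72837, 75680, 62536, 82816]
Sum: 539700
Count: 7
Average: 539700 / 7 = 77100.00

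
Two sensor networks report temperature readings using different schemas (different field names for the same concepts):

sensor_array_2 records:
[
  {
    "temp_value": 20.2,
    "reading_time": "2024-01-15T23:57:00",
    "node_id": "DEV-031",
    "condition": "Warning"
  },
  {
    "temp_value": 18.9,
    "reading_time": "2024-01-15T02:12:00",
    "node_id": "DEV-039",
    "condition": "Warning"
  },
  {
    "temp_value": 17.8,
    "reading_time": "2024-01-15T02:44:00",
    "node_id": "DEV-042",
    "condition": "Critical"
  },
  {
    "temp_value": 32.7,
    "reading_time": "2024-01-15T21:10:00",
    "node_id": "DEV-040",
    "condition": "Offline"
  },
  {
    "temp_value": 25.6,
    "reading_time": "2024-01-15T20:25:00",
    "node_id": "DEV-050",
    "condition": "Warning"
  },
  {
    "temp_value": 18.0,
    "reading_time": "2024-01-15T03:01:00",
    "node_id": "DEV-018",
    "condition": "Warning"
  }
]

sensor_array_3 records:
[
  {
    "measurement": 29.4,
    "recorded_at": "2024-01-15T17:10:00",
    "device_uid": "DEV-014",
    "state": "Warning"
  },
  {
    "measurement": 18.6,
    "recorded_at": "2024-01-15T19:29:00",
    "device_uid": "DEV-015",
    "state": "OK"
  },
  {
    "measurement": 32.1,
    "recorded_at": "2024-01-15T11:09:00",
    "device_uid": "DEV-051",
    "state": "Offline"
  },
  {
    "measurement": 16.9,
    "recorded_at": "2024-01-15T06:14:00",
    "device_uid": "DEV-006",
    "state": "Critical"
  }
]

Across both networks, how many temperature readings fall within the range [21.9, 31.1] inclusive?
2

Schema mapping: "temp_value" (sensor_array_2) = "measurement" (sensor_array_3) = temperature

Readings in [21.9, 31.1] from sensor_array_2: 1
Readings in [21.9, 31.1] from sensor_array_3: 1

Total count: 1 + 1 = 2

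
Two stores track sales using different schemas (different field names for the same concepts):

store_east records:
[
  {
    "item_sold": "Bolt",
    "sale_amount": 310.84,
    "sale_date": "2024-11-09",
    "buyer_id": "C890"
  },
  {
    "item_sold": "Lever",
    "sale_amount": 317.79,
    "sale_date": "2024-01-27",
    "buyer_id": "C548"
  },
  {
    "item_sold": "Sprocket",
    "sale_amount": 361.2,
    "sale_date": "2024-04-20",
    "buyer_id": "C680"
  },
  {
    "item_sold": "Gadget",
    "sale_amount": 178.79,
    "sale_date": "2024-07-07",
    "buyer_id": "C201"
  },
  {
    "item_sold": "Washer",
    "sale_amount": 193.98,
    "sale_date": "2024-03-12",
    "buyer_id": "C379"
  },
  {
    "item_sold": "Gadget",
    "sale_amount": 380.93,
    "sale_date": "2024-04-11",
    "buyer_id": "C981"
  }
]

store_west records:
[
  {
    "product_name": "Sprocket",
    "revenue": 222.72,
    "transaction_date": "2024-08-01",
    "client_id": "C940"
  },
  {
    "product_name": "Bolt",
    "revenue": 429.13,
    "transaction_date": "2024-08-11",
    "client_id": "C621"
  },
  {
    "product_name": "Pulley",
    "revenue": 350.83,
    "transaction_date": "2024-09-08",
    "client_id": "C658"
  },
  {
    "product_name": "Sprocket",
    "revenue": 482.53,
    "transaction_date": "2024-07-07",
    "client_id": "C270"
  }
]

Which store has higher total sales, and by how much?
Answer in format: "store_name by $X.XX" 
store_east by $258.32

Schema mapping: "sale_amount" (store_east) = "revenue" (store_west) = sale amount

Total for store_east: 1743.53
Total for store_west: 1485.21

Difference: |1743.53 - 1485.21| = 258.32
store_east has higher sales by $258.32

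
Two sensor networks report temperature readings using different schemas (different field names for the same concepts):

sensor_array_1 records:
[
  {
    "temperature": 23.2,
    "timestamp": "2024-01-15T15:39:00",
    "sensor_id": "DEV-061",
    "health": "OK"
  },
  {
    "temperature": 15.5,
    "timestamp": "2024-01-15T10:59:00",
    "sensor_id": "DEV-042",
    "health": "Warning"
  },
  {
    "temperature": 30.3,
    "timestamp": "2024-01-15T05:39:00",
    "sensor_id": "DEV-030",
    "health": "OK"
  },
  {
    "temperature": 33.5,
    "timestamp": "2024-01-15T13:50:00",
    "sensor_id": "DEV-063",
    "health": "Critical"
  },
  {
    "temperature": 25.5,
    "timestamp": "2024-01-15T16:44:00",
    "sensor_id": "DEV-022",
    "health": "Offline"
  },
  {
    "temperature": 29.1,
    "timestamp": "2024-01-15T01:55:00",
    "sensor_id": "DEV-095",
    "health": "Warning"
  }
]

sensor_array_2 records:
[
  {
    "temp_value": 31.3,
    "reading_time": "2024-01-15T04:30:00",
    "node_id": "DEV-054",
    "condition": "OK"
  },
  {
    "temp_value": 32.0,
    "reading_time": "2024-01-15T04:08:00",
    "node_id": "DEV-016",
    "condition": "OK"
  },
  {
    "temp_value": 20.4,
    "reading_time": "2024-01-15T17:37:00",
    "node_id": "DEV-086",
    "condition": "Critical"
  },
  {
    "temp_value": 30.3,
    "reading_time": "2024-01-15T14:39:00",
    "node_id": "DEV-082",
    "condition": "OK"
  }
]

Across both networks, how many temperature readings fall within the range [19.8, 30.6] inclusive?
6

Schema mapping: "temperature" (sensor_array_1) = "temp_value" (sensor_array_2) = temperature

Readings in [19.8, 30.6] from sensor_array_1: 4
Readings in [19.8, 30.6] from sensor_array_2: 2

Total count: 4 + 2 = 6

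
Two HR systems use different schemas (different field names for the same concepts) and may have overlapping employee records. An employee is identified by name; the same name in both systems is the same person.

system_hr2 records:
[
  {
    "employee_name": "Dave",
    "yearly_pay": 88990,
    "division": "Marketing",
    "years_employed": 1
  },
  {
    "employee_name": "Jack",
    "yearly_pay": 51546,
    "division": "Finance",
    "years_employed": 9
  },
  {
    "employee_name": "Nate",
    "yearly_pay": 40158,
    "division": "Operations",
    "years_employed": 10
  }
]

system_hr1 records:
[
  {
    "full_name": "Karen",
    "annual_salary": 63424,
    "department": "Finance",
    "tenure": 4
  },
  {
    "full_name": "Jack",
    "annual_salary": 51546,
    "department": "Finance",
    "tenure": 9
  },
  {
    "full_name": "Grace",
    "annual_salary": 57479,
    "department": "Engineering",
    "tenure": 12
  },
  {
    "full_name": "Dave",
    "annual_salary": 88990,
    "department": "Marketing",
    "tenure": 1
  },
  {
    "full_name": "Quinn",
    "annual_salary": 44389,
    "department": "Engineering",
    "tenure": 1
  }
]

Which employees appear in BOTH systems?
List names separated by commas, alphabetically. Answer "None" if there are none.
Dave, Jack

Schema mapping: "employee_name" (system_hr2) = "full_name" (system_hr1) = employee name

Names in system_hr2: ['Dave', 'Jack', 'Nate']
Names in system_hr1: ['Dave', 'Grace', 'Jack', 'Karen', 'Quinn']

Intersection: ['Dave', 'Jack']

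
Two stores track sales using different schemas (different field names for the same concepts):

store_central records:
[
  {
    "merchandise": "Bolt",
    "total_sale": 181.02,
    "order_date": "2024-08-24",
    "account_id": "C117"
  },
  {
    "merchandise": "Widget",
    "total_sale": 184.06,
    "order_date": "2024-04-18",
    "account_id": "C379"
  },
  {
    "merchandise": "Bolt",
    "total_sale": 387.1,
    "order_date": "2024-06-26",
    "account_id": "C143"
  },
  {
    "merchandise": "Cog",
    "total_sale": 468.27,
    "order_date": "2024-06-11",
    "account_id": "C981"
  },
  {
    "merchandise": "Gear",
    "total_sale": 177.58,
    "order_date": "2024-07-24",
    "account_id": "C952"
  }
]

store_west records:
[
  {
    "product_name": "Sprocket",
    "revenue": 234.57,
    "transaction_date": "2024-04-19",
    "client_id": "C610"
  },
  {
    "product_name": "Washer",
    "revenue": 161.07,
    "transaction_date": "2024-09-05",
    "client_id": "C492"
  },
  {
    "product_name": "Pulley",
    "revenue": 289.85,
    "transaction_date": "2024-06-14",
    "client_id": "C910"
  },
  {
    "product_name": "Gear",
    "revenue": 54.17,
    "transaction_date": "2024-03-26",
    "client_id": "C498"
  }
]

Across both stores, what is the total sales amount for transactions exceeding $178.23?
1744.87

Schema mapping: "total_sale" (store_central) = "revenue" (store_west) = sale amount

Sum of sales > $178.23 in store_central: 1220.45
Sum of sales > $178.23 in store_west: 524.42

Total: 1220.45 + 524.42 = 1744.87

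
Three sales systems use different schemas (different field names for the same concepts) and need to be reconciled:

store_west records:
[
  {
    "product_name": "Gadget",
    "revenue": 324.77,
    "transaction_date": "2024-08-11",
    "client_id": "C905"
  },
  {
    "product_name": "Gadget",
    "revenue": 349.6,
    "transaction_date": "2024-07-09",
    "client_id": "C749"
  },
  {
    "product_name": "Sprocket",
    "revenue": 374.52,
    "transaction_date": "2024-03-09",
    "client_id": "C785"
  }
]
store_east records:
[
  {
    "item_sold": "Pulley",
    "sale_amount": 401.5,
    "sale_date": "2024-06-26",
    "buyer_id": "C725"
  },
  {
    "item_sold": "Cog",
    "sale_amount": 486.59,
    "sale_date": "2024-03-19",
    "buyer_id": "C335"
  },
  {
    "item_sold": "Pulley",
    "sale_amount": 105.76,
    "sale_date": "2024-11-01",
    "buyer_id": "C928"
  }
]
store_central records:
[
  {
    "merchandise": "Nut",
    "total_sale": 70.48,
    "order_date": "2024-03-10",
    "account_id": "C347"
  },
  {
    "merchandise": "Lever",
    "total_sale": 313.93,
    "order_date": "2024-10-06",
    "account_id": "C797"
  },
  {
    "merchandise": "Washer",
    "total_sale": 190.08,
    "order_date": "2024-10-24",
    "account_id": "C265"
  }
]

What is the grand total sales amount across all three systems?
2617.23

Schema reconciliation - all amount fields map to sale amount:

store_west (revenue): 1048.89
store_east (sale_amount): 993.85
store_central (total_sale): 574.49

Grand total: 2617.23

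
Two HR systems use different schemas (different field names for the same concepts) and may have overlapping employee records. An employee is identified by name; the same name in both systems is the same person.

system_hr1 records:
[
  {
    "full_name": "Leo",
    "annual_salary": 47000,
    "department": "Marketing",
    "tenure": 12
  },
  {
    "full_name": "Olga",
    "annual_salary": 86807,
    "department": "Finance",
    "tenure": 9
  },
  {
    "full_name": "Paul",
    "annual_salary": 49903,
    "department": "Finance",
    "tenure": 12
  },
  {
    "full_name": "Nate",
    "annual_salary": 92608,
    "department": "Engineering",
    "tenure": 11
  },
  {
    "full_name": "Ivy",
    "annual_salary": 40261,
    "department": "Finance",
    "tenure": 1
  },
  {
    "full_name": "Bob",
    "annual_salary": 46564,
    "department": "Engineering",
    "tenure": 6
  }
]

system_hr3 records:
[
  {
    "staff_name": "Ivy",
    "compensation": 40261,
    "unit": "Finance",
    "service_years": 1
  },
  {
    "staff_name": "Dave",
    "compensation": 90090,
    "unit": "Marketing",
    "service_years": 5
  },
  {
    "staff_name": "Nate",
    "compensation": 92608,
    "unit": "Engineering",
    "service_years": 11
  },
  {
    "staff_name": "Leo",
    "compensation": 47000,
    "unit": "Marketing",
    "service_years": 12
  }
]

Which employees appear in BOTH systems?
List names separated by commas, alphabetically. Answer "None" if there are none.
Ivy, Leo, Nate

Schema mapping: "full_name" (system_hr1) = "staff_name" (system_hr3) = employee name

Names in system_hr1: ['Bob', 'Ivy', 'Leo', 'Nate', 'Olga', 'Paul']
Names in system_hr3: ['Dave', 'Ivy', 'Leo', 'Nate']

Intersection: ['Ivy', 'Leo', 'Nate']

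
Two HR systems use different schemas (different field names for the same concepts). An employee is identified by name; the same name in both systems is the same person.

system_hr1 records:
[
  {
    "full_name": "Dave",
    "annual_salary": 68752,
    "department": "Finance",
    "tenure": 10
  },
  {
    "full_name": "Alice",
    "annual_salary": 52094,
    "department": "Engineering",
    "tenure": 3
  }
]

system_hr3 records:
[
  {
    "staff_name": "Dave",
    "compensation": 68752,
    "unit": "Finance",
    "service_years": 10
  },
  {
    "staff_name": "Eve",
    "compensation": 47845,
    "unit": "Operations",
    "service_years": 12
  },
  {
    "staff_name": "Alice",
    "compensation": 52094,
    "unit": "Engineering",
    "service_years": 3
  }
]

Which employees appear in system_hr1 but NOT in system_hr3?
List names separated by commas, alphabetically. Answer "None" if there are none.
None

Schema mapping: "full_name" (system_hr1) = "staff_name" (system_hr3) = employee name

Names in system_hr1: ['Alice', 'Dave']
Names in system_hr3: ['Alice', 'Dave', 'Eve']

In system_hr1 but not system_hr3: None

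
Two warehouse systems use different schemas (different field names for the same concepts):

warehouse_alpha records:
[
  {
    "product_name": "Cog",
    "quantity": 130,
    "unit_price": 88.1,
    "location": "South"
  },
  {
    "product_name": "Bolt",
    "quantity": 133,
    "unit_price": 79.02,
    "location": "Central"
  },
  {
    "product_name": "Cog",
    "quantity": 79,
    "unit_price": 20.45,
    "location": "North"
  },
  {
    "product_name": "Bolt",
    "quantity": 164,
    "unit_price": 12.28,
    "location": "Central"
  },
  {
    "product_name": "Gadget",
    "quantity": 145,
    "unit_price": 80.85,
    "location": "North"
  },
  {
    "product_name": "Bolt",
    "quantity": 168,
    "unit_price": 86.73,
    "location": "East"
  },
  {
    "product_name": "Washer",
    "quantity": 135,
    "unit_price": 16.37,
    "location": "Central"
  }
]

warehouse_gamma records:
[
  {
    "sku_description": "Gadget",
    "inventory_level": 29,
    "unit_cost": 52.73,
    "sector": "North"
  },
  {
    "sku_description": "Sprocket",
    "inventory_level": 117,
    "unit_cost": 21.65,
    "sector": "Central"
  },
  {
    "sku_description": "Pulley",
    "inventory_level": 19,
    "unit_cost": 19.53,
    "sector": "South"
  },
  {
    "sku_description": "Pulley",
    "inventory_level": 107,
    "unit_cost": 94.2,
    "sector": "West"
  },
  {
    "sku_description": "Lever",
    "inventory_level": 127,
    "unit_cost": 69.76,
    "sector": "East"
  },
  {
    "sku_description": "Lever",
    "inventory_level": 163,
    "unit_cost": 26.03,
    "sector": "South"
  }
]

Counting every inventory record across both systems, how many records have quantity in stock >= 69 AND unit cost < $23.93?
4

Schema mappings:
- "quantity" (warehouse_alpha) = "inventory_level" (warehouse_gamma) = quantity
- "unit_price" (warehouse_alpha) = "unit_cost" (warehouse_gamma) = unit cost

Records meeting both conditions in warehouse_alpha: 3
Records meeting both conditions in warehouse_gamma: 1

Total: 3 + 1 = 4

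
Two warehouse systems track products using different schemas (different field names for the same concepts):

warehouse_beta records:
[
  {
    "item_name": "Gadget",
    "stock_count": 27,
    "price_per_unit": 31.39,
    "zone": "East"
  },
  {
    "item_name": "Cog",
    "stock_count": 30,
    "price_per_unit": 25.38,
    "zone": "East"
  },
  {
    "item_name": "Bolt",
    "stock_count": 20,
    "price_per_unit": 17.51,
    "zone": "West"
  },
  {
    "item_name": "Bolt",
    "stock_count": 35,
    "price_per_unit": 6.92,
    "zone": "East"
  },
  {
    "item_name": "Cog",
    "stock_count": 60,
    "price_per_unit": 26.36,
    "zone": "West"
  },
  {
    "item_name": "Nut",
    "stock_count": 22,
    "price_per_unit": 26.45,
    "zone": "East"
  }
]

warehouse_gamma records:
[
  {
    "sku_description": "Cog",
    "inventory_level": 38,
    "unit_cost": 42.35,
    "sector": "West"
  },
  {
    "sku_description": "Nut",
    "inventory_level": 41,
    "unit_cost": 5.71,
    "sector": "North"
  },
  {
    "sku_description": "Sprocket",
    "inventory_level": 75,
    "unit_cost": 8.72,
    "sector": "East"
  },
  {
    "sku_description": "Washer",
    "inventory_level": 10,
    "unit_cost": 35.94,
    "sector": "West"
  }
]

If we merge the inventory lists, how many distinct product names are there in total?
6

Schema mapping: "item_name" (warehouse_beta) = "sku_description" (warehouse_gamma) = product name

Products in warehouse_beta: ['Bolt', 'Cog', 'Gadget', 'Nut']
Products in warehouse_gamma: ['Cog', 'Nut', 'Sprocket', 'Washer']

Union (unique products): ['Bolt', 'Cog', 'Gadget', 'Nut', 'Sprocket', 'Washer']
Count: 6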